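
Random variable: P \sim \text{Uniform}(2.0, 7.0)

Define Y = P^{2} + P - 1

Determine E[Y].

E[Y] = 1*E[P²] + 1*E[P] - 1
E[P] = 4.5
E[P²] = Var(P) + (E[P])² = 2.0833333 + 20.25 = 22.333333
E[Y] = 1*22.333333 + 1*4.5 - 1 = 25.833333

25.833333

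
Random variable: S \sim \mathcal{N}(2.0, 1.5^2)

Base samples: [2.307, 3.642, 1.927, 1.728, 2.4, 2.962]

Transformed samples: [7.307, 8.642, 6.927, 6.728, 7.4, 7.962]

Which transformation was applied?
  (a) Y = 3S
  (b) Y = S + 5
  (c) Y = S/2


Checking option (b) Y = S + 5:
  S = 2.307 -> Y = 7.307 ✓
  S = 3.642 -> Y = 8.642 ✓
  S = 1.927 -> Y = 6.927 ✓
All samples match this transformation.

(b) S + 5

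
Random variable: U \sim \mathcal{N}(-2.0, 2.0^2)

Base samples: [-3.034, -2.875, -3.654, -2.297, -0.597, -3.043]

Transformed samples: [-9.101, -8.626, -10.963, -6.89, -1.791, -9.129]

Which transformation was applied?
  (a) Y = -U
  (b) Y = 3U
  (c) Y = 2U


Checking option (b) Y = 3U:
  U = -3.034 -> Y = -9.101 ✓
  U = -2.875 -> Y = -8.626 ✓
  U = -3.654 -> Y = -10.963 ✓
All samples match this transformation.

(b) 3U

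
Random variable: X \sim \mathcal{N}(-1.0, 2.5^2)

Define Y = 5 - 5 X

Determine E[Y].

For Y = -5X + 5:
E[Y] = -5 * E[X] + 5
E[X] = -1.0 = -1
E[Y] = -5 * (-1) + 5 = 10

10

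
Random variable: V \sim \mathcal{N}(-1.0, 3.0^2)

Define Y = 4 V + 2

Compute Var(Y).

For Y = aV + b: Var(Y) = a² * Var(V)
Var(V) = 3.0^2 = 9
Var(Y) = 4² * 9 = 16 * 9 = 144

144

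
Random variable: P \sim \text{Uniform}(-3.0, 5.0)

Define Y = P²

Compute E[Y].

Using E[X²] = Var(X) + (E[X])²:
E[P] = 1
Var(P) = (5 + 3)^2/12 = 5.3333333
E[P²] = 5.3333333 + 1² = 5.3333333 + 1 = 6.3333333

6.3333333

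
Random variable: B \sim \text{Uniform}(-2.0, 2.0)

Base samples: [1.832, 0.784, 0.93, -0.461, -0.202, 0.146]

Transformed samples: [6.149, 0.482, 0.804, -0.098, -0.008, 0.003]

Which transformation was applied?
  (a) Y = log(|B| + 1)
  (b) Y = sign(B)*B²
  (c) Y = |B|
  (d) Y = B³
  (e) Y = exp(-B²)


Checking option (d) Y = B³:
  B = 1.832 -> Y = 6.149 ✓
  B = 0.784 -> Y = 0.482 ✓
  B = 0.93 -> Y = 0.804 ✓
All samples match this transformation.

(d) B³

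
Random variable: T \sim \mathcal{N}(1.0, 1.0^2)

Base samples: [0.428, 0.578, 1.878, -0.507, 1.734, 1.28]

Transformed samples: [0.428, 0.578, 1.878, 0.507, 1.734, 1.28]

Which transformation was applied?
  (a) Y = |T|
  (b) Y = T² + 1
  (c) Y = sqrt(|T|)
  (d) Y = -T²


Checking option (a) Y = |T|:
  T = 0.428 -> Y = 0.428 ✓
  T = 0.578 -> Y = 0.578 ✓
  T = 1.878 -> Y = 1.878 ✓
All samples match this transformation.

(a) |T|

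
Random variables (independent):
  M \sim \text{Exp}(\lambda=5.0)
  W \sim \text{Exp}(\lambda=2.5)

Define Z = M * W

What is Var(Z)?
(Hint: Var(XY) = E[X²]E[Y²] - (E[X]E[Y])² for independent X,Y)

Var(XY) = E[X²]E[Y²] - (E[X]E[Y])²
E[M] = 0.2, Var(M) = 0.04
E[W] = 0.4, Var(W) = 0.16
E[M²] = 0.04 + 0.2² = 0.08
E[W²] = 0.16 + 0.4² = 0.32
Var(Z) = 0.08*0.32 - (0.2*0.4)²
= 0.0256 - 0.0064 = 0.0192

0.0192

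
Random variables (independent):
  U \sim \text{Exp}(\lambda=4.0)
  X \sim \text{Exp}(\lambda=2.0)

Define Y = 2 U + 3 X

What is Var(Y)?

For independent RVs: Var(aX + bY) = a²Var(X) + b²Var(Y)
Var(U) = 0.0625
Var(X) = 0.25
Var(Y) = 2²*0.0625 + 3²*0.25
= 4*0.0625 + 9*0.25 = 2.5

2.5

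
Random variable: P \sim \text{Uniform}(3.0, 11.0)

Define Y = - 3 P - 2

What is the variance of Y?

For Y = aP + b: Var(Y) = a² * Var(P)
Var(P) = (11 - 3)^2/12 = 5.3333333
Var(Y) = (-3)² * 5.3333333 = 9 * 5.3333333 = 48

48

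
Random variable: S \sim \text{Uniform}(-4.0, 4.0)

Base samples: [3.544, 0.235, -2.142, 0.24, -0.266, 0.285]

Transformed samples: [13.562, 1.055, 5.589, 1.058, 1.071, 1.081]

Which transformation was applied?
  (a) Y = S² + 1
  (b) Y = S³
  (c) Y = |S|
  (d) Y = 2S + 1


Checking option (a) Y = S² + 1:
  S = 3.544 -> Y = 13.562 ✓
  S = 0.235 -> Y = 1.055 ✓
  S = -2.142 -> Y = 5.589 ✓
All samples match this transformation.

(a) S² + 1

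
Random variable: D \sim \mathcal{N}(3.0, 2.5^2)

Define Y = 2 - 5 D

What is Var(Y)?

For Y = aD + b: Var(Y) = a² * Var(D)
Var(D) = 2.5^2 = 6.25
Var(Y) = (-5)² * 6.25 = 25 * 6.25 = 156.25

156.25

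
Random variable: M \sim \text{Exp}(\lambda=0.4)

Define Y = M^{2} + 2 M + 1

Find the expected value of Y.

E[Y] = 1*E[M²] + 2*E[M] + 1
E[M] = 2.5
E[M²] = Var(M) + (E[M])² = 6.25 + 6.25 = 12.5
E[Y] = 1*12.5 + 2*2.5 + 1 = 18.5

18.5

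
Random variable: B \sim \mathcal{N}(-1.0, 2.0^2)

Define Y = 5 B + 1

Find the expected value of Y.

For Y = 5B + 1:
E[Y] = 5 * E[B] + 1
E[B] = -1.0 = -1
E[Y] = 5 * (-1) + 1 = -4

-4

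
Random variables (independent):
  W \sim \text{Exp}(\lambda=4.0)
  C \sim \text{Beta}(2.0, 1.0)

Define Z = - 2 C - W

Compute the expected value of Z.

E[Z] = -1*E[W] - 2*E[C]
E[W] = 0.25
E[C] = 0.66666667
E[Z] = -1*0.25 - 2*0.66666667 = -1.5833333

-1.5833333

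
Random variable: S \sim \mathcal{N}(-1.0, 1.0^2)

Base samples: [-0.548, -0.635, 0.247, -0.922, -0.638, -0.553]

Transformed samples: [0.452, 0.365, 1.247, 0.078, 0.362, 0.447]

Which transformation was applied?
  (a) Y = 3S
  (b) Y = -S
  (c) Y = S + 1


Checking option (c) Y = S + 1:
  S = -0.548 -> Y = 0.452 ✓
  S = -0.635 -> Y = 0.365 ✓
  S = 0.247 -> Y = 1.247 ✓
All samples match this transformation.

(c) S + 1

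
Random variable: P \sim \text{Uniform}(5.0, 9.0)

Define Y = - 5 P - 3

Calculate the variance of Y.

For Y = aP + b: Var(Y) = a² * Var(P)
Var(P) = (9 - 5)^2/12 = 1.3333333
Var(Y) = (-5)² * 1.3333333 = 25 * 1.3333333 = 33.333333

33.333333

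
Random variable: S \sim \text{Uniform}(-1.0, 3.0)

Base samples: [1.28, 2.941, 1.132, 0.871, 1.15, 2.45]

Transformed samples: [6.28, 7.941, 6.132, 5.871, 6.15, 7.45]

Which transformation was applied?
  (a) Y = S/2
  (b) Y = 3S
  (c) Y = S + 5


Checking option (c) Y = S + 5:
  S = 1.28 -> Y = 6.28 ✓
  S = 2.941 -> Y = 7.941 ✓
  S = 1.132 -> Y = 6.132 ✓
All samples match this transformation.

(c) S + 5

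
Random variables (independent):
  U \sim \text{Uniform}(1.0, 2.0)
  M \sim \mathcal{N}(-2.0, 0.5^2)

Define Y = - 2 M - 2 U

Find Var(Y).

For independent RVs: Var(aX + bY) = a²Var(X) + b²Var(Y)
Var(U) = 0.083333333
Var(M) = 0.25
Var(Y) = (-2)²*0.083333333 + (-2)²*0.25
= 4*0.083333333 + 4*0.25 = 1.3333333

1.3333333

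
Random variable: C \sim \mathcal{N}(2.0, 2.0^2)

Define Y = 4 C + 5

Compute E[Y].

For Y = 4C + 5:
E[Y] = 4 * E[C] + 5
E[C] = 2.0 = 2
E[Y] = 4 * 2 + 5 = 13

13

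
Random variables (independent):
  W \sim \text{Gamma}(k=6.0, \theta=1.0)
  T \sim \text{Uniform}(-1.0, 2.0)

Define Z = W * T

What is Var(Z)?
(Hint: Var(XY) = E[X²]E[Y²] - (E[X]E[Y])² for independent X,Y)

Var(XY) = E[X²]E[Y²] - (E[X]E[Y])²
E[W] = 6, Var(W) = 6
E[T] = 0.5, Var(T) = 0.75
E[W²] = 6 + 6² = 42
E[T²] = 0.75 + 0.5² = 1
Var(Z) = 42*1 - (6*0.5)²
= 42 - 9 = 33

33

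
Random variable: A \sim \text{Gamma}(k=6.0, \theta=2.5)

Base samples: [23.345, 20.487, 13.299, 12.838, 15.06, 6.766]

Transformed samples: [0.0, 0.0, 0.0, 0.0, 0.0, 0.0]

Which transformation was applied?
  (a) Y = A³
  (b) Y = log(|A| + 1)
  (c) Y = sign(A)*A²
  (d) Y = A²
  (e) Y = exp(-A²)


Checking option (e) Y = exp(-A²):
  A = 23.345 -> Y = 0.0 ✓
  A = 20.487 -> Y = 0.0 ✓
  A = 13.299 -> Y = 0.0 ✓
All samples match this transformation.

(e) exp(-A²)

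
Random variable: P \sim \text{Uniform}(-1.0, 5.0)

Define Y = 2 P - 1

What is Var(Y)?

For Y = aP + b: Var(Y) = a² * Var(P)
Var(P) = (5 + 1)^2/12 = 3
Var(Y) = 2² * 3 = 4 * 3 = 12

12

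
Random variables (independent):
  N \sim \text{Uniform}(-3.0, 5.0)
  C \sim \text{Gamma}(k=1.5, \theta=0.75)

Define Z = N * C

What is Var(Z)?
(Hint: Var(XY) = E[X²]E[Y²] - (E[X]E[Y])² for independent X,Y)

Var(XY) = E[X²]E[Y²] - (E[X]E[Y])²
E[N] = 1, Var(N) = 5.3333333
E[C] = 1.125, Var(C) = 0.84375
E[N²] = 5.3333333 + 1² = 6.3333333
E[C²] = 0.84375 + 1.125² = 2.109375
Var(Z) = 6.3333333*2.109375 - (1*1.125)²
= 13.359375 - 1.265625 = 12.09375

12.09375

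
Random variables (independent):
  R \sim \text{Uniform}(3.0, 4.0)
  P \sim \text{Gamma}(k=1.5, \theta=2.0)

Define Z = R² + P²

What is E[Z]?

E[Z] = E[R²] + E[P²]
E[R²] = Var(R) + E[R]² = 0.083333333 + 12.25 = 12.333333
E[P²] = Var(P) + E[P]² = 6 + 9 = 15
E[Z] = 12.333333 + 15 = 27.333333

27.333333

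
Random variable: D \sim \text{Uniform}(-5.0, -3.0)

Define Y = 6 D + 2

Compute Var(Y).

For Y = aD + b: Var(Y) = a² * Var(D)
Var(D) = (-3 + 5)^2/12 = 0.33333333
Var(Y) = 6² * 0.33333333 = 36 * 0.33333333 = 12

12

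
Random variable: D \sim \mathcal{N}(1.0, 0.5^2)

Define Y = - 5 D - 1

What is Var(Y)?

For Y = aD + b: Var(Y) = a² * Var(D)
Var(D) = 0.5^2 = 0.25
Var(Y) = (-5)² * 0.25 = 25 * 0.25 = 6.25

6.25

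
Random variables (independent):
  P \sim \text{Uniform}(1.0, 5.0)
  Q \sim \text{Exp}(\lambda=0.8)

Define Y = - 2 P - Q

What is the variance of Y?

For independent RVs: Var(aX + bY) = a²Var(X) + b²Var(Y)
Var(P) = 1.3333333
Var(Q) = 1.5625
Var(Y) = (-2)²*1.3333333 + (-1)²*1.5625
= 4*1.3333333 + 1*1.5625 = 6.8958333

6.8958333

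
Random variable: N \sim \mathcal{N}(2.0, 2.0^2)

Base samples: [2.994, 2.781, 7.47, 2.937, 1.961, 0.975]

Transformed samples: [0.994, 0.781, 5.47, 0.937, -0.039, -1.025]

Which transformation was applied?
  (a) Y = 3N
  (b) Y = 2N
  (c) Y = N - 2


Checking option (c) Y = N - 2:
  N = 2.994 -> Y = 0.994 ✓
  N = 2.781 -> Y = 0.781 ✓
  N = 7.47 -> Y = 5.47 ✓
All samples match this transformation.

(c) N - 2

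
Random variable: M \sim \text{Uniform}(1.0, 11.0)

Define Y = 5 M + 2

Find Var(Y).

For Y = aM + b: Var(Y) = a² * Var(M)
Var(M) = (11 - 1)^2/12 = 8.3333333
Var(Y) = 5² * 8.3333333 = 25 * 8.3333333 = 208.33333

208.33333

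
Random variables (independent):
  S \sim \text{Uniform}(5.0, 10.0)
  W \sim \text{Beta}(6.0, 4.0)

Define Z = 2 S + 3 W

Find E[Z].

E[Z] = 2*E[S] + 3*E[W]
E[S] = 7.5
E[W] = 0.6
E[Z] = 2*7.5 + 3*0.6 = 16.8

16.8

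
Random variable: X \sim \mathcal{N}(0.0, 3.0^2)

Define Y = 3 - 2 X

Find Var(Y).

For Y = aX + b: Var(Y) = a² * Var(X)
Var(X) = 3.0^2 = 9
Var(Y) = (-2)² * 9 = 4 * 9 = 36

36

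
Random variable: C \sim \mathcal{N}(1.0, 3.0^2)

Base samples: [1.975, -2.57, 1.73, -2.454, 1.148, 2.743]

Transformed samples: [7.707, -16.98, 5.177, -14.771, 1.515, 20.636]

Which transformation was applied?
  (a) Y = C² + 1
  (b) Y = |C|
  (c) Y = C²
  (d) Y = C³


Checking option (d) Y = C³:
  C = 1.975 -> Y = 7.707 ✓
  C = -2.57 -> Y = -16.98 ✓
  C = 1.73 -> Y = 5.177 ✓
All samples match this transformation.

(d) C³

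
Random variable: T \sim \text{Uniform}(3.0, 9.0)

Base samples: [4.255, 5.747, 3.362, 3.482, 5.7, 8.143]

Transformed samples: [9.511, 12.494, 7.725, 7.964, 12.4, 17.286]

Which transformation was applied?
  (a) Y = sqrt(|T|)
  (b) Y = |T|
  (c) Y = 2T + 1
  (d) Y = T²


Checking option (c) Y = 2T + 1:
  T = 4.255 -> Y = 9.511 ✓
  T = 5.747 -> Y = 12.494 ✓
  T = 3.362 -> Y = 7.725 ✓
All samples match this transformation.

(c) 2T + 1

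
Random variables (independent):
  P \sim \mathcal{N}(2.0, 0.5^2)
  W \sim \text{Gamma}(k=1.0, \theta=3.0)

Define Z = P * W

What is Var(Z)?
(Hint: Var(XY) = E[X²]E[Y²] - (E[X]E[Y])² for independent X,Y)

Var(XY) = E[X²]E[Y²] - (E[X]E[Y])²
E[P] = 2, Var(P) = 0.25
E[W] = 3, Var(W) = 9
E[P²] = 0.25 + 2² = 4.25
E[W²] = 9 + 3² = 18
Var(Z) = 4.25*18 - (2*3)²
= 76.5 - 36 = 40.5

40.5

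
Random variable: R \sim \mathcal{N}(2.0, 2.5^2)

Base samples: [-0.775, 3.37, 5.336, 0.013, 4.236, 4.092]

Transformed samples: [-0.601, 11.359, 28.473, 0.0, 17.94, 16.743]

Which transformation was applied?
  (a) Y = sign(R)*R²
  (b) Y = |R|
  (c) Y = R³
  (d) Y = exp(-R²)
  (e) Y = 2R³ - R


Checking option (a) Y = sign(R)*R²:
  R = -0.775 -> Y = -0.601 ✓
  R = 3.37 -> Y = 11.359 ✓
  R = 5.336 -> Y = 28.473 ✓
All samples match this transformation.

(a) sign(R)*R²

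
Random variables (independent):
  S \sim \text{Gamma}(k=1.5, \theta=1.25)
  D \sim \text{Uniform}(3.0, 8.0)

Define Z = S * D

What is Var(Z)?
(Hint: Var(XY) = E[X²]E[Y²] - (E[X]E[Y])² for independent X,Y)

Var(XY) = E[X²]E[Y²] - (E[X]E[Y])²
E[S] = 1.875, Var(S) = 2.34375
E[D] = 5.5, Var(D) = 2.0833333
E[S²] = 2.34375 + 1.875² = 5.859375
E[D²] = 2.0833333 + 5.5² = 32.333333
Var(Z) = 5.859375*32.333333 - (1.875*5.5)²
= 189.45312 - 106.34766 = 83.105469

83.105469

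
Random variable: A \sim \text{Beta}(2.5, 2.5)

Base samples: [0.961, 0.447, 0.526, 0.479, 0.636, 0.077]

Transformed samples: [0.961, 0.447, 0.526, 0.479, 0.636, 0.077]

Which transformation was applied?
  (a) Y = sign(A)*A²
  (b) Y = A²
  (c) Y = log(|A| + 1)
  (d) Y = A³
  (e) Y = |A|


Checking option (e) Y = |A|:
  A = 0.961 -> Y = 0.961 ✓
  A = 0.447 -> Y = 0.447 ✓
  A = 0.526 -> Y = 0.526 ✓
All samples match this transformation.

(e) |A|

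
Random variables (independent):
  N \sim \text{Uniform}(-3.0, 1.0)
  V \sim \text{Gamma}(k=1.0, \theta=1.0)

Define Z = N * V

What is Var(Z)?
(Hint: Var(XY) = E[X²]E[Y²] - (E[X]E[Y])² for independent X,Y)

Var(XY) = E[X²]E[Y²] - (E[X]E[Y])²
E[N] = -1, Var(N) = 1.3333333
E[V] = 1, Var(V) = 1
E[N²] = 1.3333333 + (-1)² = 2.3333333
E[V²] = 1 + 1² = 2
Var(Z) = 2.3333333*2 - (-1*1)²
= 4.6666667 - 1 = 3.6666667

3.6666667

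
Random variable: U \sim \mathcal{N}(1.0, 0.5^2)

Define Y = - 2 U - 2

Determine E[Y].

For Y = -2U - 2:
E[Y] = -2 * E[U] - 2
E[U] = 1.0 = 1
E[Y] = -2 * 1 - 2 = -4

-4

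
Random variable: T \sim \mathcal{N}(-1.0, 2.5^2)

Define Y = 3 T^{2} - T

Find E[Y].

E[Y] = 3*E[T²] - 1*E[T]
E[T] = -1
E[T²] = Var(T) + (E[T])² = 6.25 + 1 = 7.25
E[Y] = 3*7.25 - 1*(-1) = 22.75

22.75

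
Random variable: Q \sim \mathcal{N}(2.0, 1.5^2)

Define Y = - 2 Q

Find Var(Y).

For Y = aQ + b: Var(Y) = a² * Var(Q)
Var(Q) = 1.5^2 = 2.25
Var(Y) = (-2)² * 2.25 = 4 * 2.25 = 9

9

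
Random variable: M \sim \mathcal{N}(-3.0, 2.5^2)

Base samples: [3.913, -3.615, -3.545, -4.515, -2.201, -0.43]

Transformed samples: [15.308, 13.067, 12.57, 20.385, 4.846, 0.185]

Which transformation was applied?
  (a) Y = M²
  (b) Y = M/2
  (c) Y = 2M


Checking option (a) Y = M²:
  M = 3.913 -> Y = 15.308 ✓
  M = -3.615 -> Y = 13.067 ✓
  M = -3.545 -> Y = 12.57 ✓
All samples match this transformation.

(a) M²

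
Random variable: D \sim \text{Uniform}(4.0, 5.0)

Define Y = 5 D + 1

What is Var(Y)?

For Y = aD + b: Var(Y) = a² * Var(D)
Var(D) = (5 - 4)^2/12 = 0.083333333
Var(Y) = 5² * 0.083333333 = 25 * 0.083333333 = 2.0833333

2.0833333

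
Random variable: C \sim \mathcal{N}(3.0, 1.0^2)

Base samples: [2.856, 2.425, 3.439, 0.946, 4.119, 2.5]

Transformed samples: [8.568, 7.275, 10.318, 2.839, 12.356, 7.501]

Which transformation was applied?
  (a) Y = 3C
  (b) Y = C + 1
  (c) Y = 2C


Checking option (a) Y = 3C:
  C = 2.856 -> Y = 8.568 ✓
  C = 2.425 -> Y = 7.275 ✓
  C = 3.439 -> Y = 10.318 ✓
All samples match this transformation.

(a) 3C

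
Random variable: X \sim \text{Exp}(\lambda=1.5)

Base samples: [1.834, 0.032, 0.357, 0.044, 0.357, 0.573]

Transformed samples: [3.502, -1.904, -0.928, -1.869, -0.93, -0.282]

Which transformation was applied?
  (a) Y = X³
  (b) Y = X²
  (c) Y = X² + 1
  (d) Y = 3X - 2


Checking option (d) Y = 3X - 2:
  X = 1.834 -> Y = 3.502 ✓
  X = 0.032 -> Y = -1.904 ✓
  X = 0.357 -> Y = -0.928 ✓
All samples match this transformation.

(d) 3X - 2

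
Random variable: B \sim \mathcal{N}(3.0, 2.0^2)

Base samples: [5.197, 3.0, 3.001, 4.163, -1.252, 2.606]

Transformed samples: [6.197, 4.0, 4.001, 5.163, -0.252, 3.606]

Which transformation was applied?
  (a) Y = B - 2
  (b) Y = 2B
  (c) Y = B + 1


Checking option (c) Y = B + 1:
  B = 5.197 -> Y = 6.197 ✓
  B = 3.0 -> Y = 4.0 ✓
  B = 3.001 -> Y = 4.001 ✓
All samples match this transformation.

(c) B + 1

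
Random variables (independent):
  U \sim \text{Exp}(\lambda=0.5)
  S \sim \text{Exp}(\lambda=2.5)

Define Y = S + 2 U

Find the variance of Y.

For independent RVs: Var(aX + bY) = a²Var(X) + b²Var(Y)
Var(U) = 4
Var(S) = 0.16
Var(Y) = 2²*4 + 1²*0.16
= 4*4 + 1*0.16 = 16.16

16.16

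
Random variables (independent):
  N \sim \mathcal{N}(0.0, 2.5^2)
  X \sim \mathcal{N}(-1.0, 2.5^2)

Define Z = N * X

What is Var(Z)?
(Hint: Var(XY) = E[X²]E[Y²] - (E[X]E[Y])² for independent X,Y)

Var(XY) = E[X²]E[Y²] - (E[X]E[Y])²
E[N] = 0, Var(N) = 6.25
E[X] = -1, Var(X) = 6.25
E[N²] = 6.25 + 0² = 6.25
E[X²] = 6.25 + (-1)² = 7.25
Var(Z) = 6.25*7.25 - (0*(-1))²
= 45.3125 - 0 = 45.3125

45.3125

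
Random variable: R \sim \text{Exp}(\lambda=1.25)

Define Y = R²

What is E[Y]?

Using E[X²] = Var(X) + (E[X])²:
E[R] = 0.8
Var(R) = 1/1.25^2 = 0.64
E[R²] = 0.64 + 0.8² = 0.64 + 0.64 = 1.28

1.28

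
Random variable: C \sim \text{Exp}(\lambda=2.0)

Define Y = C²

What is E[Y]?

Using E[X²] = Var(X) + (E[X])²:
E[C] = 0.5
Var(C) = 1/2.0^2 = 0.25
E[C²] = 0.25 + 0.5² = 0.25 + 0.25 = 0.5

0.5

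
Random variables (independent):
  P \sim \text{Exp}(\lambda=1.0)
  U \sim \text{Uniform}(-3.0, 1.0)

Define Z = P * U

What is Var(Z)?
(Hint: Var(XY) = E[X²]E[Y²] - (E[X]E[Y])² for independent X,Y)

Var(XY) = E[X²]E[Y²] - (E[X]E[Y])²
E[P] = 1, Var(P) = 1
E[U] = -1, Var(U) = 1.3333333
E[P²] = 1 + 1² = 2
E[U²] = 1.3333333 + (-1)² = 2.3333333
Var(Z) = 2*2.3333333 - (1*(-1))²
= 4.6666667 - 1 = 3.6666667

3.6666667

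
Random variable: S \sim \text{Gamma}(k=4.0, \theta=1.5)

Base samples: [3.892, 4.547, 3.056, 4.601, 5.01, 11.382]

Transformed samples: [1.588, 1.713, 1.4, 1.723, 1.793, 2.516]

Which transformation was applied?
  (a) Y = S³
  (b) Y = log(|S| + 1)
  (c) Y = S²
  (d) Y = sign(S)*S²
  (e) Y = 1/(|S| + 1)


Checking option (b) Y = log(|S| + 1):
  S = 3.892 -> Y = 1.588 ✓
  S = 4.547 -> Y = 1.713 ✓
  S = 3.056 -> Y = 1.4 ✓
All samples match this transformation.

(b) log(|S| + 1)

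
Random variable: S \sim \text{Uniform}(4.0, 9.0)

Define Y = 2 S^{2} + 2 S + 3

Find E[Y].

E[Y] = 2*E[S²] + 2*E[S] + 3
E[S] = 6.5
E[S²] = Var(S) + (E[S])² = 2.0833333 + 42.25 = 44.333333
E[Y] = 2*44.333333 + 2*6.5 + 3 = 104.66667

104.66667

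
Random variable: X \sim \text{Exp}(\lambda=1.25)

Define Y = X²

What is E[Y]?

E[X²] = Var(X) + (E[X])² = 0.64 + 0.64 = 1.28

1.28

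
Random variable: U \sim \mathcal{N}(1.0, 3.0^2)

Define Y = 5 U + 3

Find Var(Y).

For Y = aU + b: Var(Y) = a² * Var(U)
Var(U) = 3.0^2 = 9
Var(Y) = 5² * 9 = 25 * 9 = 225

225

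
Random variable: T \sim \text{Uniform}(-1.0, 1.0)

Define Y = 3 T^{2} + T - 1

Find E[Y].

E[Y] = 3*E[T²] + 1*E[T] - 1
E[T] = 0
E[T²] = Var(T) + (E[T])² = 0.33333333 + 0 = 0.33333333
E[Y] = 3*0.33333333 + 1*0 - 1 = 0

0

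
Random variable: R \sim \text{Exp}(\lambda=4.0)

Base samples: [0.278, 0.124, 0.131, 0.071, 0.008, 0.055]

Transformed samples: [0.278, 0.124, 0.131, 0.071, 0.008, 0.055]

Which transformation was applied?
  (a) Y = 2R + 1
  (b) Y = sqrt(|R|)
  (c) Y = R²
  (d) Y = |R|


Checking option (d) Y = |R|:
  R = 0.278 -> Y = 0.278 ✓
  R = 0.124 -> Y = 0.124 ✓
  R = 0.131 -> Y = 0.131 ✓
All samples match this transformation.

(d) |R|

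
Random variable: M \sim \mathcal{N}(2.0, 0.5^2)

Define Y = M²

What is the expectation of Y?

E[M²] = Var(M) + (E[M])² = 0.25 + 4 = 4.25

4.25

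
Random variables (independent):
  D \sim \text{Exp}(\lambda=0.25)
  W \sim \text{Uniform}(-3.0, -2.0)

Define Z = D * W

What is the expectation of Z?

For independent RVs: E[XY] = E[X]*E[Y]
E[D] = 4
E[W] = -2.5
E[Z] = 4 * (-2.5) = -10

-10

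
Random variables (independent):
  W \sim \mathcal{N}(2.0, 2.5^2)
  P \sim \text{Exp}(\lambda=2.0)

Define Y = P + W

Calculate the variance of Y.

For independent RVs: Var(aX + bY) = a²Var(X) + b²Var(Y)
Var(W) = 6.25
Var(P) = 0.25
Var(Y) = 1²*6.25 + 1²*0.25
= 1*6.25 + 1*0.25 = 6.5

6.5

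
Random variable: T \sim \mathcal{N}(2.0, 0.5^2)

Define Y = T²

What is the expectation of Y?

E[T²] = Var(T) + (E[T])² = 0.25 + 4 = 4.25

4.25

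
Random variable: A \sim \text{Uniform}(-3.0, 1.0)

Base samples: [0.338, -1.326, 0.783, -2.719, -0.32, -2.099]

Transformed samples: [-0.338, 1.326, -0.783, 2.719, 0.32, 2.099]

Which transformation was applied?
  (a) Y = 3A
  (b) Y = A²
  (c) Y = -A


Checking option (c) Y = -A:
  A = 0.338 -> Y = -0.338 ✓
  A = -1.326 -> Y = 1.326 ✓
  A = 0.783 -> Y = -0.783 ✓
All samples match this transformation.

(c) -A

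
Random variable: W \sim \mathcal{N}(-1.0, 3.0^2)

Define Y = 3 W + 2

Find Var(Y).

For Y = aW + b: Var(Y) = a² * Var(W)
Var(W) = 3.0^2 = 9
Var(Y) = 3² * 9 = 9 * 9 = 81

81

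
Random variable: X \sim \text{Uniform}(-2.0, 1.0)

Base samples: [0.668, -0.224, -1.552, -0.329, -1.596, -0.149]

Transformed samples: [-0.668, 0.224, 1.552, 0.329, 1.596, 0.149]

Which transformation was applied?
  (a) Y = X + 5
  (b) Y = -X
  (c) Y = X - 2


Checking option (b) Y = -X:
  X = 0.668 -> Y = -0.668 ✓
  X = -0.224 -> Y = 0.224 ✓
  X = -1.552 -> Y = 1.552 ✓
All samples match this transformation.

(b) -X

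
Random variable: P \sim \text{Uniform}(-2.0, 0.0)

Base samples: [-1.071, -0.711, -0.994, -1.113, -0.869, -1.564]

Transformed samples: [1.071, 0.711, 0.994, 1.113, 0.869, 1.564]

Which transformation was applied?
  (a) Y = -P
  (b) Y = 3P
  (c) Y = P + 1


Checking option (a) Y = -P:
  P = -1.071 -> Y = 1.071 ✓
  P = -0.711 -> Y = 0.711 ✓
  P = -0.994 -> Y = 0.994 ✓
All samples match this transformation.

(a) -P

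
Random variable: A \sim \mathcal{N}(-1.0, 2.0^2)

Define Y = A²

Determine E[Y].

E[A²] = Var(A) + (E[A])² = 4 + 1 = 5

5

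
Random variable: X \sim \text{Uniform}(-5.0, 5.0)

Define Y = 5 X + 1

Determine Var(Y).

For Y = aX + b: Var(Y) = a² * Var(X)
Var(X) = (5 + 5)^2/12 = 8.3333333
Var(Y) = 5² * 8.3333333 = 25 * 8.3333333 = 208.33333

208.33333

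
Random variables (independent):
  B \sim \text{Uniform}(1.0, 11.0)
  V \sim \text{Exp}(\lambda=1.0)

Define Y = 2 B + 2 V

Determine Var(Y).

For independent RVs: Var(aX + bY) = a²Var(X) + b²Var(Y)
Var(B) = 8.3333333
Var(V) = 1
Var(Y) = 2²*8.3333333 + 2²*1
= 4*8.3333333 + 4*1 = 37.333333

37.333333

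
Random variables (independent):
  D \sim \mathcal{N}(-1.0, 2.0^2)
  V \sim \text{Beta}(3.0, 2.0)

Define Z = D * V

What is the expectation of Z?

For independent RVs: E[XY] = E[X]*E[Y]
E[D] = -1
E[V] = 0.6
E[Z] = -1 * 0.6 = -0.6

-0.6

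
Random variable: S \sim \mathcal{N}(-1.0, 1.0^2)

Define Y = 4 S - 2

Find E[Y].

For Y = 4S - 2:
E[Y] = 4 * E[S] - 2
E[S] = -1.0 = -1
E[Y] = 4 * (-1) - 2 = -6

-6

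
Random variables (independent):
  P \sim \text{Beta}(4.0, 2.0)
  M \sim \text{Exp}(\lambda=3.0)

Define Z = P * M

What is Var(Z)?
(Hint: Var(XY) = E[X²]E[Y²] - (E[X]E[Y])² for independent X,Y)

Var(XY) = E[X²]E[Y²] - (E[X]E[Y])²
E[P] = 0.66666667, Var(P) = 0.031746032
E[M] = 0.33333333, Var(M) = 0.11111111
E[P²] = 0.031746032 + 0.66666667² = 0.47619048
E[M²] = 0.11111111 + 0.33333333² = 0.22222222
Var(Z) = 0.47619048*0.22222222 - (0.66666667*0.33333333)²
= 0.10582011 - 0.049382716 = 0.05643739

0.05643739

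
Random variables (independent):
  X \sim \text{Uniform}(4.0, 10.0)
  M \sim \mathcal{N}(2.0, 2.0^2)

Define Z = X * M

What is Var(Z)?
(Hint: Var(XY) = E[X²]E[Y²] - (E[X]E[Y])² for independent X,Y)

Var(XY) = E[X²]E[Y²] - (E[X]E[Y])²
E[X] = 7, Var(X) = 3
E[M] = 2, Var(M) = 4
E[X²] = 3 + 7² = 52
E[M²] = 4 + 2² = 8
Var(Z) = 52*8 - (7*2)²
= 416 - 196 = 220

220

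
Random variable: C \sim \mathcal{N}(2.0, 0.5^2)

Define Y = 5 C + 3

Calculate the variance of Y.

For Y = aC + b: Var(Y) = a² * Var(C)
Var(C) = 0.5^2 = 0.25
Var(Y) = 5² * 0.25 = 25 * 0.25 = 6.25

6.25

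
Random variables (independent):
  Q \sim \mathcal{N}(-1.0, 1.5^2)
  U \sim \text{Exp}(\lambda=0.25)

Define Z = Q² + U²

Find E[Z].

E[Z] = E[Q²] + E[U²]
E[Q²] = Var(Q) + E[Q]² = 2.25 + 1 = 3.25
E[U²] = Var(U) + E[U]² = 16 + 16 = 32
E[Z] = 3.25 + 32 = 35.25

35.25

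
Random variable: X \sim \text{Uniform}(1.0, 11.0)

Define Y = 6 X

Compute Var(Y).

For Y = aX + b: Var(Y) = a² * Var(X)
Var(X) = (11 - 1)^2/12 = 8.3333333
Var(Y) = 6² * 8.3333333 = 36 * 8.3333333 = 300

300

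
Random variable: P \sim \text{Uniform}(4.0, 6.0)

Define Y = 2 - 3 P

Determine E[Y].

For Y = -3P + 2:
E[Y] = -3 * E[P] + 2
E[P] = (4 + 6)/2 = 5
E[Y] = -3 * 5 + 2 = -13

-13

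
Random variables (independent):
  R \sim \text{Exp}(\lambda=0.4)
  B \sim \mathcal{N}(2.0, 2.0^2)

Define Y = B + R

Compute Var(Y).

For independent RVs: Var(aX + bY) = a²Var(X) + b²Var(Y)
Var(R) = 6.25
Var(B) = 4
Var(Y) = 1²*6.25 + 1²*4
= 1*6.25 + 1*4 = 10.25

10.25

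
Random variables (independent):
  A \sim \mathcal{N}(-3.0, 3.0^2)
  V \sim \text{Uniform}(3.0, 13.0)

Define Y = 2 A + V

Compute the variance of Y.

For independent RVs: Var(aX + bY) = a²Var(X) + b²Var(Y)
Var(A) = 9
Var(V) = 8.3333333
Var(Y) = 2²*9 + 1²*8.3333333
= 4*9 + 1*8.3333333 = 44.333333

44.333333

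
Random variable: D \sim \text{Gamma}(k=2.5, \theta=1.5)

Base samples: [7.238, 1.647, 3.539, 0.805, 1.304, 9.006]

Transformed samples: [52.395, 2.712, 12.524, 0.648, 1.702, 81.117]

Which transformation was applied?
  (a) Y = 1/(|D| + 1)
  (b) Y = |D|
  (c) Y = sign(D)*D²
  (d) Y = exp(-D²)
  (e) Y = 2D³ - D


Checking option (c) Y = sign(D)*D²:
  D = 7.238 -> Y = 52.395 ✓
  D = 1.647 -> Y = 2.712 ✓
  D = 3.539 -> Y = 12.524 ✓
All samples match this transformation.

(c) sign(D)*D²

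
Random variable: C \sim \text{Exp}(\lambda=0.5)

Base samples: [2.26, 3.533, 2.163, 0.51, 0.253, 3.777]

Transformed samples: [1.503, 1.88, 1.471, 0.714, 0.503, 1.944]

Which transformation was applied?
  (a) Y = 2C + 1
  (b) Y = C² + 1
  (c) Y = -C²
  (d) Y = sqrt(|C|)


Checking option (d) Y = sqrt(|C|):
  C = 2.26 -> Y = 1.503 ✓
  C = 3.533 -> Y = 1.88 ✓
  C = 2.163 -> Y = 1.471 ✓
All samples match this transformation.

(d) sqrt(|C|)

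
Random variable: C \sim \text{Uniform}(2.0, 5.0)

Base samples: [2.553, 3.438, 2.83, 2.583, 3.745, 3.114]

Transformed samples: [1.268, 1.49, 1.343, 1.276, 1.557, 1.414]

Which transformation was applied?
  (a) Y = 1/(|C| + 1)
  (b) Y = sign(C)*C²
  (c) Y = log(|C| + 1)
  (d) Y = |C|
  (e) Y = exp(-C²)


Checking option (c) Y = log(|C| + 1):
  C = 2.553 -> Y = 1.268 ✓
  C = 3.438 -> Y = 1.49 ✓
  C = 2.83 -> Y = 1.343 ✓
All samples match this transformation.

(c) log(|C| + 1)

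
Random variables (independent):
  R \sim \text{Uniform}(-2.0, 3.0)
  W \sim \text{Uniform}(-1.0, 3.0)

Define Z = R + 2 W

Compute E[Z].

E[Z] = 1*E[R] + 2*E[W]
E[R] = 0.5
E[W] = 1
E[Z] = 1*0.5 + 2*1 = 2.5

2.5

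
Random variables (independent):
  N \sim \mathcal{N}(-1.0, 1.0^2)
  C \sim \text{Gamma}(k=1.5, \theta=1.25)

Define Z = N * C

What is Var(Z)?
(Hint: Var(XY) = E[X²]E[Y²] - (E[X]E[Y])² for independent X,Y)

Var(XY) = E[X²]E[Y²] - (E[X]E[Y])²
E[N] = -1, Var(N) = 1
E[C] = 1.875, Var(C) = 2.34375
E[N²] = 1 + (-1)² = 2
E[C²] = 2.34375 + 1.875² = 5.859375
Var(Z) = 2*5.859375 - (-1*1.875)²
= 11.71875 - 3.515625 = 8.203125

8.203125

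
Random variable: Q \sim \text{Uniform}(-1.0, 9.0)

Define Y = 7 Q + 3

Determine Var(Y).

For Y = aQ + b: Var(Y) = a² * Var(Q)
Var(Q) = (9 + 1)^2/12 = 8.3333333
Var(Y) = 7² * 8.3333333 = 49 * 8.3333333 = 408.33333

408.33333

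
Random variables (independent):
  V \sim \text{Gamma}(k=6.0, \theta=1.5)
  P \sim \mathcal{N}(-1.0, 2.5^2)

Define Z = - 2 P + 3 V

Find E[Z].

E[Z] = 3*E[V] - 2*E[P]
E[V] = 9
E[P] = -1
E[Z] = 3*9 - 2*(-1) = 29

29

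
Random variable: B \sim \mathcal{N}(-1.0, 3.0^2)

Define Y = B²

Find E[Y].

E[B²] = Var(B) + (E[B])² = 9 + 1 = 10

10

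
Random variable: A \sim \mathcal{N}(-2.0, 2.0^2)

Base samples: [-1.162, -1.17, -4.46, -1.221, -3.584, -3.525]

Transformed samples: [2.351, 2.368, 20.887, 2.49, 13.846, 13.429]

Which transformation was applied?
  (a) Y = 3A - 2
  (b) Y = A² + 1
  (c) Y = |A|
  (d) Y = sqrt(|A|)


Checking option (b) Y = A² + 1:
  A = -1.162 -> Y = 2.351 ✓
  A = -1.17 -> Y = 2.368 ✓
  A = -4.46 -> Y = 20.887 ✓
All samples match this transformation.

(b) A² + 1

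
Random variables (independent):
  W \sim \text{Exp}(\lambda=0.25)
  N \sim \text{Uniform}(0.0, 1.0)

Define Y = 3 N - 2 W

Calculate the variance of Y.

For independent RVs: Var(aX + bY) = a²Var(X) + b²Var(Y)
Var(W) = 16
Var(N) = 0.083333333
Var(Y) = (-2)²*16 + 3²*0.083333333
= 4*16 + 9*0.083333333 = 64.75

64.75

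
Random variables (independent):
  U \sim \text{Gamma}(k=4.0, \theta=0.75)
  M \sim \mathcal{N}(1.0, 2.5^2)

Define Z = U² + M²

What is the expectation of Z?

E[Z] = E[U²] + E[M²]
E[U²] = Var(U) + E[U]² = 2.25 + 9 = 11.25
E[M²] = Var(M) + E[M]² = 6.25 + 1 = 7.25
E[Z] = 11.25 + 7.25 = 18.5

18.5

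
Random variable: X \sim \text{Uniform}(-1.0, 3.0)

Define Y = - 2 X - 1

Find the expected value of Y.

For Y = -2X - 1:
E[Y] = -2 * E[X] - 1
E[X] = (-1 + 3)/2 = 1
E[Y] = -2 * 1 - 1 = -3

-3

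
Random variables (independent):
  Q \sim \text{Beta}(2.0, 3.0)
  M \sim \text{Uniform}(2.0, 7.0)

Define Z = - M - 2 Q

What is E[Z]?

E[Z] = -2*E[Q] - 1*E[M]
E[Q] = 0.4
E[M] = 4.5
E[Z] = -2*0.4 - 1*4.5 = -5.3

-5.3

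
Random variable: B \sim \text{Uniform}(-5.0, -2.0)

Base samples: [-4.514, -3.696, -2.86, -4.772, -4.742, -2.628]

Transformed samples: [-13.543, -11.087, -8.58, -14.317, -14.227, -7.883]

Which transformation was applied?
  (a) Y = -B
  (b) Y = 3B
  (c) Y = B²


Checking option (b) Y = 3B:
  B = -4.514 -> Y = -13.543 ✓
  B = -3.696 -> Y = -11.087 ✓
  B = -2.86 -> Y = -8.58 ✓
All samples match this transformation.

(b) 3B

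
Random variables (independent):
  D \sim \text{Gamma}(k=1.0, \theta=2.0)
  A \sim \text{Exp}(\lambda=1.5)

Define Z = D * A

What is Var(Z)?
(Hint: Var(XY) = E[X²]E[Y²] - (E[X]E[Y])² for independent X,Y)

Var(XY) = E[X²]E[Y²] - (E[X]E[Y])²
E[D] = 2, Var(D) = 4
E[A] = 0.66666667, Var(A) = 0.44444444
E[D²] = 4 + 2² = 8
E[A²] = 0.44444444 + 0.66666667² = 0.88888889
Var(Z) = 8*0.88888889 - (2*0.66666667)²
= 7.1111111 - 1.7777778 = 5.3333333

5.3333333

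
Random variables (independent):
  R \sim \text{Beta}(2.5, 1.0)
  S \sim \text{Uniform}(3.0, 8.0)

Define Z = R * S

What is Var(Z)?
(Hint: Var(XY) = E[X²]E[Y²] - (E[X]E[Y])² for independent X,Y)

Var(XY) = E[X²]E[Y²] - (E[X]E[Y])²
E[R] = 0.71428571, Var(R) = 0.045351474
E[S] = 5.5, Var(S) = 2.0833333
E[R²] = 0.045351474 + 0.71428571² = 0.55555556
E[S²] = 2.0833333 + 5.5² = 32.333333
Var(Z) = 0.55555556*32.333333 - (0.71428571*5.5)²
= 17.962963 - 15.433673 = 2.5292895

2.5292895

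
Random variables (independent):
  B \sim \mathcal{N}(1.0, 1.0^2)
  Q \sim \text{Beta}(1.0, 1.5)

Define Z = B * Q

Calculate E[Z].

For independent RVs: E[XY] = E[X]*E[Y]
E[B] = 1
E[Q] = 0.4
E[Z] = 1 * 0.4 = 0.4

0.4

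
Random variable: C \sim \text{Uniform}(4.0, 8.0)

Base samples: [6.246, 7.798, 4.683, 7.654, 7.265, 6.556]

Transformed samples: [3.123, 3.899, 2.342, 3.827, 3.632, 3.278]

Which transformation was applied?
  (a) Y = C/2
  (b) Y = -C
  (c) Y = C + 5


Checking option (a) Y = C/2:
  C = 6.246 -> Y = 3.123 ✓
  C = 7.798 -> Y = 3.899 ✓
  C = 4.683 -> Y = 2.342 ✓
All samples match this transformation.

(a) C/2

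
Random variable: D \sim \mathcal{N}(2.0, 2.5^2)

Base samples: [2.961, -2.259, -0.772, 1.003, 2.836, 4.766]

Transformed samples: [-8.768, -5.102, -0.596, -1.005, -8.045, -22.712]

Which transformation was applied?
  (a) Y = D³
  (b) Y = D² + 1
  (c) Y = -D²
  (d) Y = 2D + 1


Checking option (c) Y = -D²:
  D = 2.961 -> Y = -8.768 ✓
  D = -2.259 -> Y = -5.102 ✓
  D = -0.772 -> Y = -0.596 ✓
All samples match this transformation.

(c) -D²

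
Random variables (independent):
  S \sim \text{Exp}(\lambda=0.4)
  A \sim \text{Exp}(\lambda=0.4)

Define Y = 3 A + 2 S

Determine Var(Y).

For independent RVs: Var(aX + bY) = a²Var(X) + b²Var(Y)
Var(S) = 6.25
Var(A) = 6.25
Var(Y) = 2²*6.25 + 3²*6.25
= 4*6.25 + 9*6.25 = 81.25

81.25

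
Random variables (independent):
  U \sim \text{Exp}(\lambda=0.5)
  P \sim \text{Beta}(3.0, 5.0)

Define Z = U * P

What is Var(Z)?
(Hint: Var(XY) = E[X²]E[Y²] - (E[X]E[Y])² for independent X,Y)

Var(XY) = E[X²]E[Y²] - (E[X]E[Y])²
E[U] = 2, Var(U) = 4
E[P] = 0.375, Var(P) = 0.026041667
E[U²] = 4 + 2² = 8
E[P²] = 0.026041667 + 0.375² = 0.16666667
Var(Z) = 8*0.16666667 - (2*0.375)²
= 1.3333333 - 0.5625 = 0.77083333

0.77083333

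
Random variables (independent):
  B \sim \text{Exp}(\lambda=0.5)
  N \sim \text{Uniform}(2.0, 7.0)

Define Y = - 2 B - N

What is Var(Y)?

For independent RVs: Var(aX + bY) = a²Var(X) + b²Var(Y)
Var(B) = 4
Var(N) = 2.0833333
Var(Y) = (-2)²*4 + (-1)²*2.0833333
= 4*4 + 1*2.0833333 = 18.083333

18.083333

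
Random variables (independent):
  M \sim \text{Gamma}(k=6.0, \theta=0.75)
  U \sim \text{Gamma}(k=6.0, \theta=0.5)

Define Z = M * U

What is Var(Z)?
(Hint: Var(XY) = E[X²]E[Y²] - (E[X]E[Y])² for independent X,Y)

Var(XY) = E[X²]E[Y²] - (E[X]E[Y])²
E[M] = 4.5, Var(M) = 3.375
E[U] = 3, Var(U) = 1.5
E[M²] = 3.375 + 4.5² = 23.625
E[U²] = 1.5 + 3² = 10.5
Var(Z) = 23.625*10.5 - (4.5*3)²
= 248.0625 - 182.25 = 65.8125

65.8125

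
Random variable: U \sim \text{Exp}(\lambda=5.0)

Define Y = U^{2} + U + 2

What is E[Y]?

E[Y] = 1*E[U²] + 1*E[U] + 2
E[U] = 0.2
E[U²] = Var(U) + (E[U])² = 0.04 + 0.04 = 0.08
E[Y] = 1*0.08 + 1*0.2 + 2 = 2.28

2.28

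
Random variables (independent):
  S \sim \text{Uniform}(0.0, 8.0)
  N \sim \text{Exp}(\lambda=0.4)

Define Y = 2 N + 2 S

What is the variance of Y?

For independent RVs: Var(aX + bY) = a²Var(X) + b²Var(Y)
Var(S) = 5.3333333
Var(N) = 6.25
Var(Y) = 2²*5.3333333 + 2²*6.25
= 4*5.3333333 + 4*6.25 = 46.333333

46.333333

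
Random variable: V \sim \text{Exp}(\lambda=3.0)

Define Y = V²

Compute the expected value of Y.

Using E[X²] = Var(X) + (E[X])²:
E[V] = 0.33333333
Var(V) = 1/3.0^2 = 0.11111111
E[V²] = 0.11111111 + 0.33333333² = 0.11111111 + 0.11111111 = 0.22222222

0.22222222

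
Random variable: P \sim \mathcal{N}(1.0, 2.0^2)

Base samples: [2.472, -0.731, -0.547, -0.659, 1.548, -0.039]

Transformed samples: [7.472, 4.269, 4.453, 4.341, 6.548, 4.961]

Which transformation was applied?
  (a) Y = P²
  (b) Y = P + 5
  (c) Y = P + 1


Checking option (b) Y = P + 5:
  P = 2.472 -> Y = 7.472 ✓
  P = -0.731 -> Y = 4.269 ✓
  P = -0.547 -> Y = 4.453 ✓
All samples match this transformation.

(b) P + 5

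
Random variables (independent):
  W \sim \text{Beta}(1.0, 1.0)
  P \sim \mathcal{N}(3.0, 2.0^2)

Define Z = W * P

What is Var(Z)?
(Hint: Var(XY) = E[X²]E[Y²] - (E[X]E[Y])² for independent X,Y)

Var(XY) = E[X²]E[Y²] - (E[X]E[Y])²
E[W] = 0.5, Var(W) = 0.083333333
E[P] = 3, Var(P) = 4
E[W²] = 0.083333333 + 0.5² = 0.33333333
E[P²] = 4 + 3² = 13
Var(Z) = 0.33333333*13 - (0.5*3)²
= 4.3333333 - 2.25 = 2.0833333

2.0833333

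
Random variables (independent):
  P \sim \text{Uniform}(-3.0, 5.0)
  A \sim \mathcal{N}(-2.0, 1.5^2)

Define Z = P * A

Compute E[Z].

For independent RVs: E[XY] = E[X]*E[Y]
E[P] = 1
E[A] = -2
E[Z] = 1 * (-2) = -2

-2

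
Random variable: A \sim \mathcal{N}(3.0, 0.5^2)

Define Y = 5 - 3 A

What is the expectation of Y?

For Y = -3A + 5:
E[Y] = -3 * E[A] + 5
E[A] = 3.0 = 3
E[Y] = -3 * 3 + 5 = -4

-4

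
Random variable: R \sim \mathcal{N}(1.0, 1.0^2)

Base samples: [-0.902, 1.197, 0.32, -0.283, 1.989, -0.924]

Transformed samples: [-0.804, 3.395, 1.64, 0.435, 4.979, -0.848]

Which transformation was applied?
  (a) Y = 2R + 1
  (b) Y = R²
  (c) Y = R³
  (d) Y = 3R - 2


Checking option (a) Y = 2R + 1:
  R = -0.902 -> Y = -0.804 ✓
  R = 1.197 -> Y = 3.395 ✓
  R = 0.32 -> Y = 1.64 ✓
All samples match this transformation.

(a) 2R + 1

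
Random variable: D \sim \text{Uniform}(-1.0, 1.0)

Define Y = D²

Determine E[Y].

Using E[X²] = Var(X) + (E[X])²:
E[D] = 0
Var(D) = (1 + 1)^2/12 = 0.33333333
E[D²] = 0.33333333 + 0² = 0.33333333 + 0 = 0.33333333

0.33333333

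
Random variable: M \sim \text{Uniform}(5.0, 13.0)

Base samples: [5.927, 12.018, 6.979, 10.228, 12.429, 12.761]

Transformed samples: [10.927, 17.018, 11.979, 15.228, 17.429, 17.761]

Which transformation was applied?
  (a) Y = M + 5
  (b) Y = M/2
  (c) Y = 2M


Checking option (a) Y = M + 5:
  M = 5.927 -> Y = 10.927 ✓
  M = 12.018 -> Y = 17.018 ✓
  M = 6.979 -> Y = 11.979 ✓
All samples match this transformation.

(a) M + 5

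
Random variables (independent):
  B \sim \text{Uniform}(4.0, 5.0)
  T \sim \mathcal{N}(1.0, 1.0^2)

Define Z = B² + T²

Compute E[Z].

E[Z] = E[B²] + E[T²]
E[B²] = Var(B) + E[B]² = 0.083333333 + 20.25 = 20.333333
E[T²] = Var(T) + E[T]² = 1 + 1 = 2
E[Z] = 20.333333 + 2 = 22.333333

22.333333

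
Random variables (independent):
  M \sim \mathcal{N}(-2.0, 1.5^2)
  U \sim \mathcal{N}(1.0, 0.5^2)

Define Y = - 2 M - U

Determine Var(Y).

For independent RVs: Var(aX + bY) = a²Var(X) + b²Var(Y)
Var(M) = 2.25
Var(U) = 0.25
Var(Y) = (-2)²*2.25 + (-1)²*0.25
= 4*2.25 + 1*0.25 = 9.25

9.25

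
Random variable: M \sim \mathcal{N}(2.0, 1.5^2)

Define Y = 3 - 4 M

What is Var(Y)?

For Y = aM + b: Var(Y) = a² * Var(M)
Var(M) = 1.5^2 = 2.25
Var(Y) = (-4)² * 2.25 = 16 * 2.25 = 36

36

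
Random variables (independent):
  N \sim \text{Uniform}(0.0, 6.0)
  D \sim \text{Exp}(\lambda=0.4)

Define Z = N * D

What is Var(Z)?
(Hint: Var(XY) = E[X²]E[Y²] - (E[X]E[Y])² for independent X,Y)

Var(XY) = E[X²]E[Y²] - (E[X]E[Y])²
E[N] = 3, Var(N) = 3
E[D] = 2.5, Var(D) = 6.25
E[N²] = 3 + 3² = 12
E[D²] = 6.25 + 2.5² = 12.5
Var(Z) = 12*12.5 - (3*2.5)²
= 150 - 56.25 = 93.75

93.75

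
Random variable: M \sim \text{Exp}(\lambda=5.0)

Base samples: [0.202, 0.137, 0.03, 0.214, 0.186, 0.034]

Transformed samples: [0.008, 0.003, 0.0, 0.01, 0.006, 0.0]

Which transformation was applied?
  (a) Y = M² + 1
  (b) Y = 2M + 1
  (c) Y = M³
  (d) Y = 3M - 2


Checking option (c) Y = M³:
  M = 0.202 -> Y = 0.008 ✓
  M = 0.137 -> Y = 0.003 ✓
  M = 0.03 -> Y = 0.0 ✓
All samples match this transformation.

(c) M³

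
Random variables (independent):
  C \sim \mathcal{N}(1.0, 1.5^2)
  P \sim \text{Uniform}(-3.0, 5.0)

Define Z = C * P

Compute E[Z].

For independent RVs: E[XY] = E[X]*E[Y]
E[C] = 1
E[P] = 1
E[Z] = 1 * 1 = 1

1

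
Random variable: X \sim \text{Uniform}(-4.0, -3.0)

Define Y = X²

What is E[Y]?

Using E[X²] = Var(X) + (E[X])²:
E[X] = -3.5
Var(X) = (-3 + 4)^2/12 = 0.083333333
E[X²] = 0.083333333 + (-3.5)² = 0.083333333 + 12.25 = 12.333333

12.333333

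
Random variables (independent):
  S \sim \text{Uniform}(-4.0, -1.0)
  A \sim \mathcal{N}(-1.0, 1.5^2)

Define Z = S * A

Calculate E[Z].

For independent RVs: E[XY] = E[X]*E[Y]
E[S] = -2.5
E[A] = -1
E[Z] = -2.5 * (-1) = 2.5

2.5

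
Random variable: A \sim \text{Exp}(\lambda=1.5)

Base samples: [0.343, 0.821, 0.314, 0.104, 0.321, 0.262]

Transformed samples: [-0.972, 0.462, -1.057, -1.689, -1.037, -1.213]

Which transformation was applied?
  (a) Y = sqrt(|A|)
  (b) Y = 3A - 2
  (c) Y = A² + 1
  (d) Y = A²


Checking option (b) Y = 3A - 2:
  A = 0.343 -> Y = -0.972 ✓
  A = 0.821 -> Y = 0.462 ✓
  A = 0.314 -> Y = -1.057 ✓
All samples match this transformation.

(b) 3A - 2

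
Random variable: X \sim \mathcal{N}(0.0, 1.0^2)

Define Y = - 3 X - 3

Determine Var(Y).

For Y = aX + b: Var(Y) = a² * Var(X)
Var(X) = 1.0^2 = 1
Var(Y) = (-3)² * 1 = 9 * 1 = 9

9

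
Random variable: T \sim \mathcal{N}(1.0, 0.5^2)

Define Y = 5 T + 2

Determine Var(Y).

For Y = aT + b: Var(Y) = a² * Var(T)
Var(T) = 0.5^2 = 0.25
Var(Y) = 5² * 0.25 = 25 * 0.25 = 6.25

6.25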